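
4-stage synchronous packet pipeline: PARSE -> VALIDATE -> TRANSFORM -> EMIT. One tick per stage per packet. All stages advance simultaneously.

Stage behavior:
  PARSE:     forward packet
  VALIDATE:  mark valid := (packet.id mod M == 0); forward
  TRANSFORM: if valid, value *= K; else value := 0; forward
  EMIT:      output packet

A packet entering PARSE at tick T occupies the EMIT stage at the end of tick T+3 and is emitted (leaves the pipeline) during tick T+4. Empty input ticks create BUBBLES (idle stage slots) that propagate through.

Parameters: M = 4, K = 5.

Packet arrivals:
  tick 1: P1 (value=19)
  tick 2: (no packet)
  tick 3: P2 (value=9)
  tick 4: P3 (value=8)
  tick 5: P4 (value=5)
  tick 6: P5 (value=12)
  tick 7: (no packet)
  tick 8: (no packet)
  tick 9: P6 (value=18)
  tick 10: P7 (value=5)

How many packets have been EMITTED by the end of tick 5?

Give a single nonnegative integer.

Answer: 1

Derivation:
Tick 1: [PARSE:P1(v=19,ok=F), VALIDATE:-, TRANSFORM:-, EMIT:-] out:-; in:P1
Tick 2: [PARSE:-, VALIDATE:P1(v=19,ok=F), TRANSFORM:-, EMIT:-] out:-; in:-
Tick 3: [PARSE:P2(v=9,ok=F), VALIDATE:-, TRANSFORM:P1(v=0,ok=F), EMIT:-] out:-; in:P2
Tick 4: [PARSE:P3(v=8,ok=F), VALIDATE:P2(v=9,ok=F), TRANSFORM:-, EMIT:P1(v=0,ok=F)] out:-; in:P3
Tick 5: [PARSE:P4(v=5,ok=F), VALIDATE:P3(v=8,ok=F), TRANSFORM:P2(v=0,ok=F), EMIT:-] out:P1(v=0); in:P4
Emitted by tick 5: ['P1']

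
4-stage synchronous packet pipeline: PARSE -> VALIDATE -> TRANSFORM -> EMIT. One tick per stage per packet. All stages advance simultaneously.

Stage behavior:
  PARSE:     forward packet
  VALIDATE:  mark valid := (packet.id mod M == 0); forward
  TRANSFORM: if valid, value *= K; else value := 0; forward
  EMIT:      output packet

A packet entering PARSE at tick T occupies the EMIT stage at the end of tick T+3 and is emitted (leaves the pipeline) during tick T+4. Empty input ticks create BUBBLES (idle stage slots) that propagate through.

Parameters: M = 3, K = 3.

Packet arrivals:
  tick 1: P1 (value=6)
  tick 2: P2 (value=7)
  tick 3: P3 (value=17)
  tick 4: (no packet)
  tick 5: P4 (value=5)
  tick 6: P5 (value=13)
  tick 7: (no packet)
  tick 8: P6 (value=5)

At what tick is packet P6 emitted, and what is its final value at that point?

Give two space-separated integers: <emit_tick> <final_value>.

Answer: 12 15

Derivation:
Tick 1: [PARSE:P1(v=6,ok=F), VALIDATE:-, TRANSFORM:-, EMIT:-] out:-; in:P1
Tick 2: [PARSE:P2(v=7,ok=F), VALIDATE:P1(v=6,ok=F), TRANSFORM:-, EMIT:-] out:-; in:P2
Tick 3: [PARSE:P3(v=17,ok=F), VALIDATE:P2(v=7,ok=F), TRANSFORM:P1(v=0,ok=F), EMIT:-] out:-; in:P3
Tick 4: [PARSE:-, VALIDATE:P3(v=17,ok=T), TRANSFORM:P2(v=0,ok=F), EMIT:P1(v=0,ok=F)] out:-; in:-
Tick 5: [PARSE:P4(v=5,ok=F), VALIDATE:-, TRANSFORM:P3(v=51,ok=T), EMIT:P2(v=0,ok=F)] out:P1(v=0); in:P4
Tick 6: [PARSE:P5(v=13,ok=F), VALIDATE:P4(v=5,ok=F), TRANSFORM:-, EMIT:P3(v=51,ok=T)] out:P2(v=0); in:P5
Tick 7: [PARSE:-, VALIDATE:P5(v=13,ok=F), TRANSFORM:P4(v=0,ok=F), EMIT:-] out:P3(v=51); in:-
Tick 8: [PARSE:P6(v=5,ok=F), VALIDATE:-, TRANSFORM:P5(v=0,ok=F), EMIT:P4(v=0,ok=F)] out:-; in:P6
Tick 9: [PARSE:-, VALIDATE:P6(v=5,ok=T), TRANSFORM:-, EMIT:P5(v=0,ok=F)] out:P4(v=0); in:-
Tick 10: [PARSE:-, VALIDATE:-, TRANSFORM:P6(v=15,ok=T), EMIT:-] out:P5(v=0); in:-
Tick 11: [PARSE:-, VALIDATE:-, TRANSFORM:-, EMIT:P6(v=15,ok=T)] out:-; in:-
Tick 12: [PARSE:-, VALIDATE:-, TRANSFORM:-, EMIT:-] out:P6(v=15); in:-
P6: arrives tick 8, valid=True (id=6, id%3=0), emit tick 12, final value 15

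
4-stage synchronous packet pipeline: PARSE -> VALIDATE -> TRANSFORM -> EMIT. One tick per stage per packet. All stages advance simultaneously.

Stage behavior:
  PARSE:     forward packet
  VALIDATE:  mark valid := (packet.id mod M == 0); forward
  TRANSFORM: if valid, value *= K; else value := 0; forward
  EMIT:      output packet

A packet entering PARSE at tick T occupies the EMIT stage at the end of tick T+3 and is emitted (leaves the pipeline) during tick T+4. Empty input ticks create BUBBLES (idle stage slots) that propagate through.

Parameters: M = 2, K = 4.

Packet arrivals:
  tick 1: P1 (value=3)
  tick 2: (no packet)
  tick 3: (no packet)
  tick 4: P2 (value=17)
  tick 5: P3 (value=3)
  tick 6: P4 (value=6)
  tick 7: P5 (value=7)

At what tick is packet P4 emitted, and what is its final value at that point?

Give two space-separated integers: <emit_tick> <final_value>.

Answer: 10 24

Derivation:
Tick 1: [PARSE:P1(v=3,ok=F), VALIDATE:-, TRANSFORM:-, EMIT:-] out:-; in:P1
Tick 2: [PARSE:-, VALIDATE:P1(v=3,ok=F), TRANSFORM:-, EMIT:-] out:-; in:-
Tick 3: [PARSE:-, VALIDATE:-, TRANSFORM:P1(v=0,ok=F), EMIT:-] out:-; in:-
Tick 4: [PARSE:P2(v=17,ok=F), VALIDATE:-, TRANSFORM:-, EMIT:P1(v=0,ok=F)] out:-; in:P2
Tick 5: [PARSE:P3(v=3,ok=F), VALIDATE:P2(v=17,ok=T), TRANSFORM:-, EMIT:-] out:P1(v=0); in:P3
Tick 6: [PARSE:P4(v=6,ok=F), VALIDATE:P3(v=3,ok=F), TRANSFORM:P2(v=68,ok=T), EMIT:-] out:-; in:P4
Tick 7: [PARSE:P5(v=7,ok=F), VALIDATE:P4(v=6,ok=T), TRANSFORM:P3(v=0,ok=F), EMIT:P2(v=68,ok=T)] out:-; in:P5
Tick 8: [PARSE:-, VALIDATE:P5(v=7,ok=F), TRANSFORM:P4(v=24,ok=T), EMIT:P3(v=0,ok=F)] out:P2(v=68); in:-
Tick 9: [PARSE:-, VALIDATE:-, TRANSFORM:P5(v=0,ok=F), EMIT:P4(v=24,ok=T)] out:P3(v=0); in:-
Tick 10: [PARSE:-, VALIDATE:-, TRANSFORM:-, EMIT:P5(v=0,ok=F)] out:P4(v=24); in:-
Tick 11: [PARSE:-, VALIDATE:-, TRANSFORM:-, EMIT:-] out:P5(v=0); in:-
P4: arrives tick 6, valid=True (id=4, id%2=0), emit tick 10, final value 24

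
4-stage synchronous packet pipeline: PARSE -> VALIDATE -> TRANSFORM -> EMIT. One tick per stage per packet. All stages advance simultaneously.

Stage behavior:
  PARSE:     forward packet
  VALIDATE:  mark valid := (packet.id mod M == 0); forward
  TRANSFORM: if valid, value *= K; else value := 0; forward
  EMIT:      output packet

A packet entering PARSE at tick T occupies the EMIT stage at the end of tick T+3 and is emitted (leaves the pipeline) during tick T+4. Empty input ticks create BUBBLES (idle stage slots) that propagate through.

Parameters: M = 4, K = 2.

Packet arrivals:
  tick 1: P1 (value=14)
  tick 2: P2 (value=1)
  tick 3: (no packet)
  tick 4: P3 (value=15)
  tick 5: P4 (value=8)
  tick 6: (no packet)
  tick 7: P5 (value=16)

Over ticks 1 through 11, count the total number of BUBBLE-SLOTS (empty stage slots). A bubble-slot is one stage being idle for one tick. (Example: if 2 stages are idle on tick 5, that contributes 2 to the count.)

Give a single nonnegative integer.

Answer: 24

Derivation:
Tick 1: [PARSE:P1(v=14,ok=F), VALIDATE:-, TRANSFORM:-, EMIT:-] out:-; bubbles=3
Tick 2: [PARSE:P2(v=1,ok=F), VALIDATE:P1(v=14,ok=F), TRANSFORM:-, EMIT:-] out:-; bubbles=2
Tick 3: [PARSE:-, VALIDATE:P2(v=1,ok=F), TRANSFORM:P1(v=0,ok=F), EMIT:-] out:-; bubbles=2
Tick 4: [PARSE:P3(v=15,ok=F), VALIDATE:-, TRANSFORM:P2(v=0,ok=F), EMIT:P1(v=0,ok=F)] out:-; bubbles=1
Tick 5: [PARSE:P4(v=8,ok=F), VALIDATE:P3(v=15,ok=F), TRANSFORM:-, EMIT:P2(v=0,ok=F)] out:P1(v=0); bubbles=1
Tick 6: [PARSE:-, VALIDATE:P4(v=8,ok=T), TRANSFORM:P3(v=0,ok=F), EMIT:-] out:P2(v=0); bubbles=2
Tick 7: [PARSE:P5(v=16,ok=F), VALIDATE:-, TRANSFORM:P4(v=16,ok=T), EMIT:P3(v=0,ok=F)] out:-; bubbles=1
Tick 8: [PARSE:-, VALIDATE:P5(v=16,ok=F), TRANSFORM:-, EMIT:P4(v=16,ok=T)] out:P3(v=0); bubbles=2
Tick 9: [PARSE:-, VALIDATE:-, TRANSFORM:P5(v=0,ok=F), EMIT:-] out:P4(v=16); bubbles=3
Tick 10: [PARSE:-, VALIDATE:-, TRANSFORM:-, EMIT:P5(v=0,ok=F)] out:-; bubbles=3
Tick 11: [PARSE:-, VALIDATE:-, TRANSFORM:-, EMIT:-] out:P5(v=0); bubbles=4
Total bubble-slots: 24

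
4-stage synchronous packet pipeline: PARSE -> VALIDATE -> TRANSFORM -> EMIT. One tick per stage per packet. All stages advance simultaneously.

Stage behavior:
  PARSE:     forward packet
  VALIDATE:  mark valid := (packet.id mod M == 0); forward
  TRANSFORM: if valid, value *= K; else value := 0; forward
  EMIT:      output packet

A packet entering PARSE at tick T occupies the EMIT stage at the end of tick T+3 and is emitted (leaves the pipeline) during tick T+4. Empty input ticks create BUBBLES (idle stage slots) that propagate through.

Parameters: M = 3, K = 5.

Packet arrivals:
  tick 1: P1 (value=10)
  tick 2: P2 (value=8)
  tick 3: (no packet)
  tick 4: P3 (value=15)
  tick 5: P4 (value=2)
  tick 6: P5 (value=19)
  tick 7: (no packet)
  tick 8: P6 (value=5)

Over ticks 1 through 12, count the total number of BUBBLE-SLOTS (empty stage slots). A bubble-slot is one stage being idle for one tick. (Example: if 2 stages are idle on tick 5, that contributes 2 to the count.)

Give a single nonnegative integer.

Tick 1: [PARSE:P1(v=10,ok=F), VALIDATE:-, TRANSFORM:-, EMIT:-] out:-; bubbles=3
Tick 2: [PARSE:P2(v=8,ok=F), VALIDATE:P1(v=10,ok=F), TRANSFORM:-, EMIT:-] out:-; bubbles=2
Tick 3: [PARSE:-, VALIDATE:P2(v=8,ok=F), TRANSFORM:P1(v=0,ok=F), EMIT:-] out:-; bubbles=2
Tick 4: [PARSE:P3(v=15,ok=F), VALIDATE:-, TRANSFORM:P2(v=0,ok=F), EMIT:P1(v=0,ok=F)] out:-; bubbles=1
Tick 5: [PARSE:P4(v=2,ok=F), VALIDATE:P3(v=15,ok=T), TRANSFORM:-, EMIT:P2(v=0,ok=F)] out:P1(v=0); bubbles=1
Tick 6: [PARSE:P5(v=19,ok=F), VALIDATE:P4(v=2,ok=F), TRANSFORM:P3(v=75,ok=T), EMIT:-] out:P2(v=0); bubbles=1
Tick 7: [PARSE:-, VALIDATE:P5(v=19,ok=F), TRANSFORM:P4(v=0,ok=F), EMIT:P3(v=75,ok=T)] out:-; bubbles=1
Tick 8: [PARSE:P6(v=5,ok=F), VALIDATE:-, TRANSFORM:P5(v=0,ok=F), EMIT:P4(v=0,ok=F)] out:P3(v=75); bubbles=1
Tick 9: [PARSE:-, VALIDATE:P6(v=5,ok=T), TRANSFORM:-, EMIT:P5(v=0,ok=F)] out:P4(v=0); bubbles=2
Tick 10: [PARSE:-, VALIDATE:-, TRANSFORM:P6(v=25,ok=T), EMIT:-] out:P5(v=0); bubbles=3
Tick 11: [PARSE:-, VALIDATE:-, TRANSFORM:-, EMIT:P6(v=25,ok=T)] out:-; bubbles=3
Tick 12: [PARSE:-, VALIDATE:-, TRANSFORM:-, EMIT:-] out:P6(v=25); bubbles=4
Total bubble-slots: 24

Answer: 24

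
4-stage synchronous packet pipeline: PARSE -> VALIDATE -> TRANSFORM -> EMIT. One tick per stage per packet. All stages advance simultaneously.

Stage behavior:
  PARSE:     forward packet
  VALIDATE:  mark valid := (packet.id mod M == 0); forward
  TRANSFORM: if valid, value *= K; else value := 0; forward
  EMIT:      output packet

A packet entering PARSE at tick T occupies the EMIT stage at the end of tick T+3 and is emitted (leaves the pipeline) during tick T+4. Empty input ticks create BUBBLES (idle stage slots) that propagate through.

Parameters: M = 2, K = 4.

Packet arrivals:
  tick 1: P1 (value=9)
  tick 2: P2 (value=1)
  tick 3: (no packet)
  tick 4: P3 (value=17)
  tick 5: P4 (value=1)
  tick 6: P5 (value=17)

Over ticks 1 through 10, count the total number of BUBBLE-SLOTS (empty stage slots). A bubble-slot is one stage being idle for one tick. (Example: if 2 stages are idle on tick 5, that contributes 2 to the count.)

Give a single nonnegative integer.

Answer: 20

Derivation:
Tick 1: [PARSE:P1(v=9,ok=F), VALIDATE:-, TRANSFORM:-, EMIT:-] out:-; bubbles=3
Tick 2: [PARSE:P2(v=1,ok=F), VALIDATE:P1(v=9,ok=F), TRANSFORM:-, EMIT:-] out:-; bubbles=2
Tick 3: [PARSE:-, VALIDATE:P2(v=1,ok=T), TRANSFORM:P1(v=0,ok=F), EMIT:-] out:-; bubbles=2
Tick 4: [PARSE:P3(v=17,ok=F), VALIDATE:-, TRANSFORM:P2(v=4,ok=T), EMIT:P1(v=0,ok=F)] out:-; bubbles=1
Tick 5: [PARSE:P4(v=1,ok=F), VALIDATE:P3(v=17,ok=F), TRANSFORM:-, EMIT:P2(v=4,ok=T)] out:P1(v=0); bubbles=1
Tick 6: [PARSE:P5(v=17,ok=F), VALIDATE:P4(v=1,ok=T), TRANSFORM:P3(v=0,ok=F), EMIT:-] out:P2(v=4); bubbles=1
Tick 7: [PARSE:-, VALIDATE:P5(v=17,ok=F), TRANSFORM:P4(v=4,ok=T), EMIT:P3(v=0,ok=F)] out:-; bubbles=1
Tick 8: [PARSE:-, VALIDATE:-, TRANSFORM:P5(v=0,ok=F), EMIT:P4(v=4,ok=T)] out:P3(v=0); bubbles=2
Tick 9: [PARSE:-, VALIDATE:-, TRANSFORM:-, EMIT:P5(v=0,ok=F)] out:P4(v=4); bubbles=3
Tick 10: [PARSE:-, VALIDATE:-, TRANSFORM:-, EMIT:-] out:P5(v=0); bubbles=4
Total bubble-slots: 20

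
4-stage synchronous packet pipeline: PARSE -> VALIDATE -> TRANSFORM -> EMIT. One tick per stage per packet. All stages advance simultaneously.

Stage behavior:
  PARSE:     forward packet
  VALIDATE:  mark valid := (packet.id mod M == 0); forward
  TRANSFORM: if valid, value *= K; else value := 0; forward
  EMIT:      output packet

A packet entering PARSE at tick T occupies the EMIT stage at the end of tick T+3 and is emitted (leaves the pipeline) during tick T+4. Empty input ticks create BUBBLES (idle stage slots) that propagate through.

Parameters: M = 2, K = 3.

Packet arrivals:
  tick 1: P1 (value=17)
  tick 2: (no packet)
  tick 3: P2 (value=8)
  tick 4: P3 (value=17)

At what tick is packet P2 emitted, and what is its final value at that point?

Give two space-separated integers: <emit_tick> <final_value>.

Tick 1: [PARSE:P1(v=17,ok=F), VALIDATE:-, TRANSFORM:-, EMIT:-] out:-; in:P1
Tick 2: [PARSE:-, VALIDATE:P1(v=17,ok=F), TRANSFORM:-, EMIT:-] out:-; in:-
Tick 3: [PARSE:P2(v=8,ok=F), VALIDATE:-, TRANSFORM:P1(v=0,ok=F), EMIT:-] out:-; in:P2
Tick 4: [PARSE:P3(v=17,ok=F), VALIDATE:P2(v=8,ok=T), TRANSFORM:-, EMIT:P1(v=0,ok=F)] out:-; in:P3
Tick 5: [PARSE:-, VALIDATE:P3(v=17,ok=F), TRANSFORM:P2(v=24,ok=T), EMIT:-] out:P1(v=0); in:-
Tick 6: [PARSE:-, VALIDATE:-, TRANSFORM:P3(v=0,ok=F), EMIT:P2(v=24,ok=T)] out:-; in:-
Tick 7: [PARSE:-, VALIDATE:-, TRANSFORM:-, EMIT:P3(v=0,ok=F)] out:P2(v=24); in:-
Tick 8: [PARSE:-, VALIDATE:-, TRANSFORM:-, EMIT:-] out:P3(v=0); in:-
P2: arrives tick 3, valid=True (id=2, id%2=0), emit tick 7, final value 24

Answer: 7 24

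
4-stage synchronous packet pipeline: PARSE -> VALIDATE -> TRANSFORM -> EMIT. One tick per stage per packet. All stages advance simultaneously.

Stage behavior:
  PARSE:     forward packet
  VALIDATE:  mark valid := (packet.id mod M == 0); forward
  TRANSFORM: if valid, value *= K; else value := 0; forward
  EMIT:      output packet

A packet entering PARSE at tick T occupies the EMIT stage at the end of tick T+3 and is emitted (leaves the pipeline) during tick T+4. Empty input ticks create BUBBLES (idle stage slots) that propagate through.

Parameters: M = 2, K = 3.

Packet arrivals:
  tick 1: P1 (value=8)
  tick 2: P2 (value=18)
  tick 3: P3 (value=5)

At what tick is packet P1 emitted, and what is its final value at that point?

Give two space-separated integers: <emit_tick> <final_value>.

Tick 1: [PARSE:P1(v=8,ok=F), VALIDATE:-, TRANSFORM:-, EMIT:-] out:-; in:P1
Tick 2: [PARSE:P2(v=18,ok=F), VALIDATE:P1(v=8,ok=F), TRANSFORM:-, EMIT:-] out:-; in:P2
Tick 3: [PARSE:P3(v=5,ok=F), VALIDATE:P2(v=18,ok=T), TRANSFORM:P1(v=0,ok=F), EMIT:-] out:-; in:P3
Tick 4: [PARSE:-, VALIDATE:P3(v=5,ok=F), TRANSFORM:P2(v=54,ok=T), EMIT:P1(v=0,ok=F)] out:-; in:-
Tick 5: [PARSE:-, VALIDATE:-, TRANSFORM:P3(v=0,ok=F), EMIT:P2(v=54,ok=T)] out:P1(v=0); in:-
Tick 6: [PARSE:-, VALIDATE:-, TRANSFORM:-, EMIT:P3(v=0,ok=F)] out:P2(v=54); in:-
Tick 7: [PARSE:-, VALIDATE:-, TRANSFORM:-, EMIT:-] out:P3(v=0); in:-
P1: arrives tick 1, valid=False (id=1, id%2=1), emit tick 5, final value 0

Answer: 5 0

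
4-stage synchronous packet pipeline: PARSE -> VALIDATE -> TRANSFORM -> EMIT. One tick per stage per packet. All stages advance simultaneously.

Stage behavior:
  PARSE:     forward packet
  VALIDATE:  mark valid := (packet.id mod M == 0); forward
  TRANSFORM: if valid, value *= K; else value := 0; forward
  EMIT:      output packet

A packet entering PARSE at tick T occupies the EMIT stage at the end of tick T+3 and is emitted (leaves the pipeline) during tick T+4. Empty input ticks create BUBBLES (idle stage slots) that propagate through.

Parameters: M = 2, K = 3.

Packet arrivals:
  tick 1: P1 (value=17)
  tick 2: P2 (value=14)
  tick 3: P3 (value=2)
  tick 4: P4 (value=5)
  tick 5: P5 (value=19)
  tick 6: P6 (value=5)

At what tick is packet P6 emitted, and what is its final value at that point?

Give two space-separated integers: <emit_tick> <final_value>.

Answer: 10 15

Derivation:
Tick 1: [PARSE:P1(v=17,ok=F), VALIDATE:-, TRANSFORM:-, EMIT:-] out:-; in:P1
Tick 2: [PARSE:P2(v=14,ok=F), VALIDATE:P1(v=17,ok=F), TRANSFORM:-, EMIT:-] out:-; in:P2
Tick 3: [PARSE:P3(v=2,ok=F), VALIDATE:P2(v=14,ok=T), TRANSFORM:P1(v=0,ok=F), EMIT:-] out:-; in:P3
Tick 4: [PARSE:P4(v=5,ok=F), VALIDATE:P3(v=2,ok=F), TRANSFORM:P2(v=42,ok=T), EMIT:P1(v=0,ok=F)] out:-; in:P4
Tick 5: [PARSE:P5(v=19,ok=F), VALIDATE:P4(v=5,ok=T), TRANSFORM:P3(v=0,ok=F), EMIT:P2(v=42,ok=T)] out:P1(v=0); in:P5
Tick 6: [PARSE:P6(v=5,ok=F), VALIDATE:P5(v=19,ok=F), TRANSFORM:P4(v=15,ok=T), EMIT:P3(v=0,ok=F)] out:P2(v=42); in:P6
Tick 7: [PARSE:-, VALIDATE:P6(v=5,ok=T), TRANSFORM:P5(v=0,ok=F), EMIT:P4(v=15,ok=T)] out:P3(v=0); in:-
Tick 8: [PARSE:-, VALIDATE:-, TRANSFORM:P6(v=15,ok=T), EMIT:P5(v=0,ok=F)] out:P4(v=15); in:-
Tick 9: [PARSE:-, VALIDATE:-, TRANSFORM:-, EMIT:P6(v=15,ok=T)] out:P5(v=0); in:-
Tick 10: [PARSE:-, VALIDATE:-, TRANSFORM:-, EMIT:-] out:P6(v=15); in:-
P6: arrives tick 6, valid=True (id=6, id%2=0), emit tick 10, final value 15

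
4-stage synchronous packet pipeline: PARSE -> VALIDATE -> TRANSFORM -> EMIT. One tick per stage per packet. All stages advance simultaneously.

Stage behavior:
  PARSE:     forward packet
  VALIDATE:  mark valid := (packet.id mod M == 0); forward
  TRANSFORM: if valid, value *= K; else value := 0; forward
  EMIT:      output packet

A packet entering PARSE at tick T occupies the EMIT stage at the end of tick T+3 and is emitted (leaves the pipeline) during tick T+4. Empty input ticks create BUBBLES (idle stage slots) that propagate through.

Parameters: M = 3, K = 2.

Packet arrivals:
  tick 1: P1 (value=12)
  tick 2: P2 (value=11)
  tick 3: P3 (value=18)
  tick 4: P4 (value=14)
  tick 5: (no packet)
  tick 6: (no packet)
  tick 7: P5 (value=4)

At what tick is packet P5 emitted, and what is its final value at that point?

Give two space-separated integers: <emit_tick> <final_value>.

Answer: 11 0

Derivation:
Tick 1: [PARSE:P1(v=12,ok=F), VALIDATE:-, TRANSFORM:-, EMIT:-] out:-; in:P1
Tick 2: [PARSE:P2(v=11,ok=F), VALIDATE:P1(v=12,ok=F), TRANSFORM:-, EMIT:-] out:-; in:P2
Tick 3: [PARSE:P3(v=18,ok=F), VALIDATE:P2(v=11,ok=F), TRANSFORM:P1(v=0,ok=F), EMIT:-] out:-; in:P3
Tick 4: [PARSE:P4(v=14,ok=F), VALIDATE:P3(v=18,ok=T), TRANSFORM:P2(v=0,ok=F), EMIT:P1(v=0,ok=F)] out:-; in:P4
Tick 5: [PARSE:-, VALIDATE:P4(v=14,ok=F), TRANSFORM:P3(v=36,ok=T), EMIT:P2(v=0,ok=F)] out:P1(v=0); in:-
Tick 6: [PARSE:-, VALIDATE:-, TRANSFORM:P4(v=0,ok=F), EMIT:P3(v=36,ok=T)] out:P2(v=0); in:-
Tick 7: [PARSE:P5(v=4,ok=F), VALIDATE:-, TRANSFORM:-, EMIT:P4(v=0,ok=F)] out:P3(v=36); in:P5
Tick 8: [PARSE:-, VALIDATE:P5(v=4,ok=F), TRANSFORM:-, EMIT:-] out:P4(v=0); in:-
Tick 9: [PARSE:-, VALIDATE:-, TRANSFORM:P5(v=0,ok=F), EMIT:-] out:-; in:-
Tick 10: [PARSE:-, VALIDATE:-, TRANSFORM:-, EMIT:P5(v=0,ok=F)] out:-; in:-
Tick 11: [PARSE:-, VALIDATE:-, TRANSFORM:-, EMIT:-] out:P5(v=0); in:-
P5: arrives tick 7, valid=False (id=5, id%3=2), emit tick 11, final value 0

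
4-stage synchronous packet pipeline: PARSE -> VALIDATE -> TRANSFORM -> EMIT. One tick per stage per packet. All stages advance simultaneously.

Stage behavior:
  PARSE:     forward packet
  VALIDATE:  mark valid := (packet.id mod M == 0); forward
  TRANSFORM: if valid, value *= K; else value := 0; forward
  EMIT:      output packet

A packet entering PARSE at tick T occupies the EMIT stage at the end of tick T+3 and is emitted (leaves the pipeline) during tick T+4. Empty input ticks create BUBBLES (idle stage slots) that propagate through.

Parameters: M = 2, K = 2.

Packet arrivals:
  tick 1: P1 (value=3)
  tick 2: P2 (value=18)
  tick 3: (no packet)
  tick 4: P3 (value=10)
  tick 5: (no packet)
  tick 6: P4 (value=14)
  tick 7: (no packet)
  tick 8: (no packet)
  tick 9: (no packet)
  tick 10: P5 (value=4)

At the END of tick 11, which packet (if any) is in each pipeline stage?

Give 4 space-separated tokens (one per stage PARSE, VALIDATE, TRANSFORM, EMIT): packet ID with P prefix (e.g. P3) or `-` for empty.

Answer: - P5 - -

Derivation:
Tick 1: [PARSE:P1(v=3,ok=F), VALIDATE:-, TRANSFORM:-, EMIT:-] out:-; in:P1
Tick 2: [PARSE:P2(v=18,ok=F), VALIDATE:P1(v=3,ok=F), TRANSFORM:-, EMIT:-] out:-; in:P2
Tick 3: [PARSE:-, VALIDATE:P2(v=18,ok=T), TRANSFORM:P1(v=0,ok=F), EMIT:-] out:-; in:-
Tick 4: [PARSE:P3(v=10,ok=F), VALIDATE:-, TRANSFORM:P2(v=36,ok=T), EMIT:P1(v=0,ok=F)] out:-; in:P3
Tick 5: [PARSE:-, VALIDATE:P3(v=10,ok=F), TRANSFORM:-, EMIT:P2(v=36,ok=T)] out:P1(v=0); in:-
Tick 6: [PARSE:P4(v=14,ok=F), VALIDATE:-, TRANSFORM:P3(v=0,ok=F), EMIT:-] out:P2(v=36); in:P4
Tick 7: [PARSE:-, VALIDATE:P4(v=14,ok=T), TRANSFORM:-, EMIT:P3(v=0,ok=F)] out:-; in:-
Tick 8: [PARSE:-, VALIDATE:-, TRANSFORM:P4(v=28,ok=T), EMIT:-] out:P3(v=0); in:-
Tick 9: [PARSE:-, VALIDATE:-, TRANSFORM:-, EMIT:P4(v=28,ok=T)] out:-; in:-
Tick 10: [PARSE:P5(v=4,ok=F), VALIDATE:-, TRANSFORM:-, EMIT:-] out:P4(v=28); in:P5
Tick 11: [PARSE:-, VALIDATE:P5(v=4,ok=F), TRANSFORM:-, EMIT:-] out:-; in:-
At end of tick 11: ['-', 'P5', '-', '-']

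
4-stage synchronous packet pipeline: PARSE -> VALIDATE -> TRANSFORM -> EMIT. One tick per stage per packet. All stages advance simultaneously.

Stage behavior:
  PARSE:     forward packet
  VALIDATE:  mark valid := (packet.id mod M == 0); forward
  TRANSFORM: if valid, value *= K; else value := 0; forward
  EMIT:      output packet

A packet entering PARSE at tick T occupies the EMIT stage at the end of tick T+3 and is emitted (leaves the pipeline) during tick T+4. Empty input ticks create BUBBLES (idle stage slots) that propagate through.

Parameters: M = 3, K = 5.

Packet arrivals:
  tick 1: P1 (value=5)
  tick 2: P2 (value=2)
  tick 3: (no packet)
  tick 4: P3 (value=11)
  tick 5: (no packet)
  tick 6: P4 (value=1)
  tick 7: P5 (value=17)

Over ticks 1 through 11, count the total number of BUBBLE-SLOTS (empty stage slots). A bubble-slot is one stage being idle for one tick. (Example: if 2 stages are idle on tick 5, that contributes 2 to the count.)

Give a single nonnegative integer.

Tick 1: [PARSE:P1(v=5,ok=F), VALIDATE:-, TRANSFORM:-, EMIT:-] out:-; bubbles=3
Tick 2: [PARSE:P2(v=2,ok=F), VALIDATE:P1(v=5,ok=F), TRANSFORM:-, EMIT:-] out:-; bubbles=2
Tick 3: [PARSE:-, VALIDATE:P2(v=2,ok=F), TRANSFORM:P1(v=0,ok=F), EMIT:-] out:-; bubbles=2
Tick 4: [PARSE:P3(v=11,ok=F), VALIDATE:-, TRANSFORM:P2(v=0,ok=F), EMIT:P1(v=0,ok=F)] out:-; bubbles=1
Tick 5: [PARSE:-, VALIDATE:P3(v=11,ok=T), TRANSFORM:-, EMIT:P2(v=0,ok=F)] out:P1(v=0); bubbles=2
Tick 6: [PARSE:P4(v=1,ok=F), VALIDATE:-, TRANSFORM:P3(v=55,ok=T), EMIT:-] out:P2(v=0); bubbles=2
Tick 7: [PARSE:P5(v=17,ok=F), VALIDATE:P4(v=1,ok=F), TRANSFORM:-, EMIT:P3(v=55,ok=T)] out:-; bubbles=1
Tick 8: [PARSE:-, VALIDATE:P5(v=17,ok=F), TRANSFORM:P4(v=0,ok=F), EMIT:-] out:P3(v=55); bubbles=2
Tick 9: [PARSE:-, VALIDATE:-, TRANSFORM:P5(v=0,ok=F), EMIT:P4(v=0,ok=F)] out:-; bubbles=2
Tick 10: [PARSE:-, VALIDATE:-, TRANSFORM:-, EMIT:P5(v=0,ok=F)] out:P4(v=0); bubbles=3
Tick 11: [PARSE:-, VALIDATE:-, TRANSFORM:-, EMIT:-] out:P5(v=0); bubbles=4
Total bubble-slots: 24

Answer: 24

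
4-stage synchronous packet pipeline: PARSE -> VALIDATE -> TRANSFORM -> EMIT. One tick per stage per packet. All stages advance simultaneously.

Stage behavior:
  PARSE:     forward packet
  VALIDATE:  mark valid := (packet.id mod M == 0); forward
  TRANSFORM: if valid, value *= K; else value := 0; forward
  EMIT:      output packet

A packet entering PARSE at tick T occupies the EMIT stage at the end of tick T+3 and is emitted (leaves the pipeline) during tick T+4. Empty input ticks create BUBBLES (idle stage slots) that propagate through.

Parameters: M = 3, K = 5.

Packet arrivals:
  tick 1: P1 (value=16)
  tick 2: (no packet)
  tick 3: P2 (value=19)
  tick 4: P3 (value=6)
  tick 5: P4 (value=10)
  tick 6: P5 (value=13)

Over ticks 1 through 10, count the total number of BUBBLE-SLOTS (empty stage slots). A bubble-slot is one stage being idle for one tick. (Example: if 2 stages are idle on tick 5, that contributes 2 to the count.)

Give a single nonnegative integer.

Tick 1: [PARSE:P1(v=16,ok=F), VALIDATE:-, TRANSFORM:-, EMIT:-] out:-; bubbles=3
Tick 2: [PARSE:-, VALIDATE:P1(v=16,ok=F), TRANSFORM:-, EMIT:-] out:-; bubbles=3
Tick 3: [PARSE:P2(v=19,ok=F), VALIDATE:-, TRANSFORM:P1(v=0,ok=F), EMIT:-] out:-; bubbles=2
Tick 4: [PARSE:P3(v=6,ok=F), VALIDATE:P2(v=19,ok=F), TRANSFORM:-, EMIT:P1(v=0,ok=F)] out:-; bubbles=1
Tick 5: [PARSE:P4(v=10,ok=F), VALIDATE:P3(v=6,ok=T), TRANSFORM:P2(v=0,ok=F), EMIT:-] out:P1(v=0); bubbles=1
Tick 6: [PARSE:P5(v=13,ok=F), VALIDATE:P4(v=10,ok=F), TRANSFORM:P3(v=30,ok=T), EMIT:P2(v=0,ok=F)] out:-; bubbles=0
Tick 7: [PARSE:-, VALIDATE:P5(v=13,ok=F), TRANSFORM:P4(v=0,ok=F), EMIT:P3(v=30,ok=T)] out:P2(v=0); bubbles=1
Tick 8: [PARSE:-, VALIDATE:-, TRANSFORM:P5(v=0,ok=F), EMIT:P4(v=0,ok=F)] out:P3(v=30); bubbles=2
Tick 9: [PARSE:-, VALIDATE:-, TRANSFORM:-, EMIT:P5(v=0,ok=F)] out:P4(v=0); bubbles=3
Tick 10: [PARSE:-, VALIDATE:-, TRANSFORM:-, EMIT:-] out:P5(v=0); bubbles=4
Total bubble-slots: 20

Answer: 20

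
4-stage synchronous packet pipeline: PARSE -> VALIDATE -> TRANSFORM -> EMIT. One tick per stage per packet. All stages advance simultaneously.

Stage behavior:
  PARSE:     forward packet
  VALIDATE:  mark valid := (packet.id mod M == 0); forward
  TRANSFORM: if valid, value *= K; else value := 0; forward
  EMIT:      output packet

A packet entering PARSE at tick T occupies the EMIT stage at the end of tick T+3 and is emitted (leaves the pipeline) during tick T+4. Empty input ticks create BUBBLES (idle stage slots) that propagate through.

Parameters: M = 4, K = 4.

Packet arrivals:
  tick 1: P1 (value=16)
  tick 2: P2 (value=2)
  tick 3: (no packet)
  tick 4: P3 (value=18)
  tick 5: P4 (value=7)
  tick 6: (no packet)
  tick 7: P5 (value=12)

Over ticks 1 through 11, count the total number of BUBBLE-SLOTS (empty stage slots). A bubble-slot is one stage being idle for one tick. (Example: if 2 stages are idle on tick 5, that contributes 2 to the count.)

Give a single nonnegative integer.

Answer: 24

Derivation:
Tick 1: [PARSE:P1(v=16,ok=F), VALIDATE:-, TRANSFORM:-, EMIT:-] out:-; bubbles=3
Tick 2: [PARSE:P2(v=2,ok=F), VALIDATE:P1(v=16,ok=F), TRANSFORM:-, EMIT:-] out:-; bubbles=2
Tick 3: [PARSE:-, VALIDATE:P2(v=2,ok=F), TRANSFORM:P1(v=0,ok=F), EMIT:-] out:-; bubbles=2
Tick 4: [PARSE:P3(v=18,ok=F), VALIDATE:-, TRANSFORM:P2(v=0,ok=F), EMIT:P1(v=0,ok=F)] out:-; bubbles=1
Tick 5: [PARSE:P4(v=7,ok=F), VALIDATE:P3(v=18,ok=F), TRANSFORM:-, EMIT:P2(v=0,ok=F)] out:P1(v=0); bubbles=1
Tick 6: [PARSE:-, VALIDATE:P4(v=7,ok=T), TRANSFORM:P3(v=0,ok=F), EMIT:-] out:P2(v=0); bubbles=2
Tick 7: [PARSE:P5(v=12,ok=F), VALIDATE:-, TRANSFORM:P4(v=28,ok=T), EMIT:P3(v=0,ok=F)] out:-; bubbles=1
Tick 8: [PARSE:-, VALIDATE:P5(v=12,ok=F), TRANSFORM:-, EMIT:P4(v=28,ok=T)] out:P3(v=0); bubbles=2
Tick 9: [PARSE:-, VALIDATE:-, TRANSFORM:P5(v=0,ok=F), EMIT:-] out:P4(v=28); bubbles=3
Tick 10: [PARSE:-, VALIDATE:-, TRANSFORM:-, EMIT:P5(v=0,ok=F)] out:-; bubbles=3
Tick 11: [PARSE:-, VALIDATE:-, TRANSFORM:-, EMIT:-] out:P5(v=0); bubbles=4
Total bubble-slots: 24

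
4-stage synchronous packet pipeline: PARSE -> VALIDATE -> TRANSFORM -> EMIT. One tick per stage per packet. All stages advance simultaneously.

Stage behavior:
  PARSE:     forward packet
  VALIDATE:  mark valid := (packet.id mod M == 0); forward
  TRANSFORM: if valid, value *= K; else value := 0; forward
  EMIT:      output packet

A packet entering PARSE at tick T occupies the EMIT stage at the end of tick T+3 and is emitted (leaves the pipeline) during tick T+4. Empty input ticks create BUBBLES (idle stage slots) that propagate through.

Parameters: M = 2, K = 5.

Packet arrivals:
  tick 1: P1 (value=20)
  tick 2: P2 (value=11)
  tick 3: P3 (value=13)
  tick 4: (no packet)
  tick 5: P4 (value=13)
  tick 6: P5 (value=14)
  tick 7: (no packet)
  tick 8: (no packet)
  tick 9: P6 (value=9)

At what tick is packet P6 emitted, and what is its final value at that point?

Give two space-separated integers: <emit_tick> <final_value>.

Tick 1: [PARSE:P1(v=20,ok=F), VALIDATE:-, TRANSFORM:-, EMIT:-] out:-; in:P1
Tick 2: [PARSE:P2(v=11,ok=F), VALIDATE:P1(v=20,ok=F), TRANSFORM:-, EMIT:-] out:-; in:P2
Tick 3: [PARSE:P3(v=13,ok=F), VALIDATE:P2(v=11,ok=T), TRANSFORM:P1(v=0,ok=F), EMIT:-] out:-; in:P3
Tick 4: [PARSE:-, VALIDATE:P3(v=13,ok=F), TRANSFORM:P2(v=55,ok=T), EMIT:P1(v=0,ok=F)] out:-; in:-
Tick 5: [PARSE:P4(v=13,ok=F), VALIDATE:-, TRANSFORM:P3(v=0,ok=F), EMIT:P2(v=55,ok=T)] out:P1(v=0); in:P4
Tick 6: [PARSE:P5(v=14,ok=F), VALIDATE:P4(v=13,ok=T), TRANSFORM:-, EMIT:P3(v=0,ok=F)] out:P2(v=55); in:P5
Tick 7: [PARSE:-, VALIDATE:P5(v=14,ok=F), TRANSFORM:P4(v=65,ok=T), EMIT:-] out:P3(v=0); in:-
Tick 8: [PARSE:-, VALIDATE:-, TRANSFORM:P5(v=0,ok=F), EMIT:P4(v=65,ok=T)] out:-; in:-
Tick 9: [PARSE:P6(v=9,ok=F), VALIDATE:-, TRANSFORM:-, EMIT:P5(v=0,ok=F)] out:P4(v=65); in:P6
Tick 10: [PARSE:-, VALIDATE:P6(v=9,ok=T), TRANSFORM:-, EMIT:-] out:P5(v=0); in:-
Tick 11: [PARSE:-, VALIDATE:-, TRANSFORM:P6(v=45,ok=T), EMIT:-] out:-; in:-
Tick 12: [PARSE:-, VALIDATE:-, TRANSFORM:-, EMIT:P6(v=45,ok=T)] out:-; in:-
Tick 13: [PARSE:-, VALIDATE:-, TRANSFORM:-, EMIT:-] out:P6(v=45); in:-
P6: arrives tick 9, valid=True (id=6, id%2=0), emit tick 13, final value 45

Answer: 13 45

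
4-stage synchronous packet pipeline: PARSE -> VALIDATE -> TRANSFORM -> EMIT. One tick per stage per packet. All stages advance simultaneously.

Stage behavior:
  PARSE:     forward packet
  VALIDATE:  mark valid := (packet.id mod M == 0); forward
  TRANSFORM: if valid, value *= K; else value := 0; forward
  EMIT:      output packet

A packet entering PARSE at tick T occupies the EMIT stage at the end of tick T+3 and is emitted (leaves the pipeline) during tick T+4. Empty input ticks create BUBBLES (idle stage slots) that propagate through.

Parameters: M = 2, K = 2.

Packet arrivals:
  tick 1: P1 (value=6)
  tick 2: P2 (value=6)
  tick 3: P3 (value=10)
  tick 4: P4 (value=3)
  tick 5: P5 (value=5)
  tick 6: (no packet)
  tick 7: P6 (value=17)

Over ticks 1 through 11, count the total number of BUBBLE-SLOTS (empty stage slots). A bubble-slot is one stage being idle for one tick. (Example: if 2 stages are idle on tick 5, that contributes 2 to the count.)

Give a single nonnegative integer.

Tick 1: [PARSE:P1(v=6,ok=F), VALIDATE:-, TRANSFORM:-, EMIT:-] out:-; bubbles=3
Tick 2: [PARSE:P2(v=6,ok=F), VALIDATE:P1(v=6,ok=F), TRANSFORM:-, EMIT:-] out:-; bubbles=2
Tick 3: [PARSE:P3(v=10,ok=F), VALIDATE:P2(v=6,ok=T), TRANSFORM:P1(v=0,ok=F), EMIT:-] out:-; bubbles=1
Tick 4: [PARSE:P4(v=3,ok=F), VALIDATE:P3(v=10,ok=F), TRANSFORM:P2(v=12,ok=T), EMIT:P1(v=0,ok=F)] out:-; bubbles=0
Tick 5: [PARSE:P5(v=5,ok=F), VALIDATE:P4(v=3,ok=T), TRANSFORM:P3(v=0,ok=F), EMIT:P2(v=12,ok=T)] out:P1(v=0); bubbles=0
Tick 6: [PARSE:-, VALIDATE:P5(v=5,ok=F), TRANSFORM:P4(v=6,ok=T), EMIT:P3(v=0,ok=F)] out:P2(v=12); bubbles=1
Tick 7: [PARSE:P6(v=17,ok=F), VALIDATE:-, TRANSFORM:P5(v=0,ok=F), EMIT:P4(v=6,ok=T)] out:P3(v=0); bubbles=1
Tick 8: [PARSE:-, VALIDATE:P6(v=17,ok=T), TRANSFORM:-, EMIT:P5(v=0,ok=F)] out:P4(v=6); bubbles=2
Tick 9: [PARSE:-, VALIDATE:-, TRANSFORM:P6(v=34,ok=T), EMIT:-] out:P5(v=0); bubbles=3
Tick 10: [PARSE:-, VALIDATE:-, TRANSFORM:-, EMIT:P6(v=34,ok=T)] out:-; bubbles=3
Tick 11: [PARSE:-, VALIDATE:-, TRANSFORM:-, EMIT:-] out:P6(v=34); bubbles=4
Total bubble-slots: 20

Answer: 20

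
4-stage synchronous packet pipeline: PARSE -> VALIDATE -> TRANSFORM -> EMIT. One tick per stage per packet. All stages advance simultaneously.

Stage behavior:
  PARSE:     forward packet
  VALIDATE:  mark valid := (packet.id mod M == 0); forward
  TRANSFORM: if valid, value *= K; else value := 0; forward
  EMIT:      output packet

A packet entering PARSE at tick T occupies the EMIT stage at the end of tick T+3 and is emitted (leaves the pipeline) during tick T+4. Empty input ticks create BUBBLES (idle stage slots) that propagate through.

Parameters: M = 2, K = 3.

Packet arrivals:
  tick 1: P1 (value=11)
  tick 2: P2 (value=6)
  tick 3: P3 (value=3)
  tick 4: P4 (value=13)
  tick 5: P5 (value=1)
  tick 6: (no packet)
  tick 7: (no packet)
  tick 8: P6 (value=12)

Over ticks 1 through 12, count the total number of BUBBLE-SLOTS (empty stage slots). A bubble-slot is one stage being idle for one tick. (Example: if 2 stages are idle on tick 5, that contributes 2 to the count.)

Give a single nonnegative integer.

Tick 1: [PARSE:P1(v=11,ok=F), VALIDATE:-, TRANSFORM:-, EMIT:-] out:-; bubbles=3
Tick 2: [PARSE:P2(v=6,ok=F), VALIDATE:P1(v=11,ok=F), TRANSFORM:-, EMIT:-] out:-; bubbles=2
Tick 3: [PARSE:P3(v=3,ok=F), VALIDATE:P2(v=6,ok=T), TRANSFORM:P1(v=0,ok=F), EMIT:-] out:-; bubbles=1
Tick 4: [PARSE:P4(v=13,ok=F), VALIDATE:P3(v=3,ok=F), TRANSFORM:P2(v=18,ok=T), EMIT:P1(v=0,ok=F)] out:-; bubbles=0
Tick 5: [PARSE:P5(v=1,ok=F), VALIDATE:P4(v=13,ok=T), TRANSFORM:P3(v=0,ok=F), EMIT:P2(v=18,ok=T)] out:P1(v=0); bubbles=0
Tick 6: [PARSE:-, VALIDATE:P5(v=1,ok=F), TRANSFORM:P4(v=39,ok=T), EMIT:P3(v=0,ok=F)] out:P2(v=18); bubbles=1
Tick 7: [PARSE:-, VALIDATE:-, TRANSFORM:P5(v=0,ok=F), EMIT:P4(v=39,ok=T)] out:P3(v=0); bubbles=2
Tick 8: [PARSE:P6(v=12,ok=F), VALIDATE:-, TRANSFORM:-, EMIT:P5(v=0,ok=F)] out:P4(v=39); bubbles=2
Tick 9: [PARSE:-, VALIDATE:P6(v=12,ok=T), TRANSFORM:-, EMIT:-] out:P5(v=0); bubbles=3
Tick 10: [PARSE:-, VALIDATE:-, TRANSFORM:P6(v=36,ok=T), EMIT:-] out:-; bubbles=3
Tick 11: [PARSE:-, VALIDATE:-, TRANSFORM:-, EMIT:P6(v=36,ok=T)] out:-; bubbles=3
Tick 12: [PARSE:-, VALIDATE:-, TRANSFORM:-, EMIT:-] out:P6(v=36); bubbles=4
Total bubble-slots: 24

Answer: 24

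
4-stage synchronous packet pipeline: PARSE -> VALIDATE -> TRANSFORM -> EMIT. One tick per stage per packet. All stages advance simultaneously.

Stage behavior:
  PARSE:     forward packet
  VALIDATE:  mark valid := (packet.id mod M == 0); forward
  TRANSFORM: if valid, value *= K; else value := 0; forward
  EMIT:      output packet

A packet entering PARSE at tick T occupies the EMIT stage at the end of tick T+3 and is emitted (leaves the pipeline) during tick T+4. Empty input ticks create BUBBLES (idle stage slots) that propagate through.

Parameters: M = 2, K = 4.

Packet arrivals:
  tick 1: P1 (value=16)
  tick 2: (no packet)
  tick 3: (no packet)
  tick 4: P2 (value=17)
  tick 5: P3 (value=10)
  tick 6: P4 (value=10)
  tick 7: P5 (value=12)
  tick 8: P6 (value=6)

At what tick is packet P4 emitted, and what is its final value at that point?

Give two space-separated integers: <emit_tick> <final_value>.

Answer: 10 40

Derivation:
Tick 1: [PARSE:P1(v=16,ok=F), VALIDATE:-, TRANSFORM:-, EMIT:-] out:-; in:P1
Tick 2: [PARSE:-, VALIDATE:P1(v=16,ok=F), TRANSFORM:-, EMIT:-] out:-; in:-
Tick 3: [PARSE:-, VALIDATE:-, TRANSFORM:P1(v=0,ok=F), EMIT:-] out:-; in:-
Tick 4: [PARSE:P2(v=17,ok=F), VALIDATE:-, TRANSFORM:-, EMIT:P1(v=0,ok=F)] out:-; in:P2
Tick 5: [PARSE:P3(v=10,ok=F), VALIDATE:P2(v=17,ok=T), TRANSFORM:-, EMIT:-] out:P1(v=0); in:P3
Tick 6: [PARSE:P4(v=10,ok=F), VALIDATE:P3(v=10,ok=F), TRANSFORM:P2(v=68,ok=T), EMIT:-] out:-; in:P4
Tick 7: [PARSE:P5(v=12,ok=F), VALIDATE:P4(v=10,ok=T), TRANSFORM:P3(v=0,ok=F), EMIT:P2(v=68,ok=T)] out:-; in:P5
Tick 8: [PARSE:P6(v=6,ok=F), VALIDATE:P5(v=12,ok=F), TRANSFORM:P4(v=40,ok=T), EMIT:P3(v=0,ok=F)] out:P2(v=68); in:P6
Tick 9: [PARSE:-, VALIDATE:P6(v=6,ok=T), TRANSFORM:P5(v=0,ok=F), EMIT:P4(v=40,ok=T)] out:P3(v=0); in:-
Tick 10: [PARSE:-, VALIDATE:-, TRANSFORM:P6(v=24,ok=T), EMIT:P5(v=0,ok=F)] out:P4(v=40); in:-
Tick 11: [PARSE:-, VALIDATE:-, TRANSFORM:-, EMIT:P6(v=24,ok=T)] out:P5(v=0); in:-
Tick 12: [PARSE:-, VALIDATE:-, TRANSFORM:-, EMIT:-] out:P6(v=24); in:-
P4: arrives tick 6, valid=True (id=4, id%2=0), emit tick 10, final value 40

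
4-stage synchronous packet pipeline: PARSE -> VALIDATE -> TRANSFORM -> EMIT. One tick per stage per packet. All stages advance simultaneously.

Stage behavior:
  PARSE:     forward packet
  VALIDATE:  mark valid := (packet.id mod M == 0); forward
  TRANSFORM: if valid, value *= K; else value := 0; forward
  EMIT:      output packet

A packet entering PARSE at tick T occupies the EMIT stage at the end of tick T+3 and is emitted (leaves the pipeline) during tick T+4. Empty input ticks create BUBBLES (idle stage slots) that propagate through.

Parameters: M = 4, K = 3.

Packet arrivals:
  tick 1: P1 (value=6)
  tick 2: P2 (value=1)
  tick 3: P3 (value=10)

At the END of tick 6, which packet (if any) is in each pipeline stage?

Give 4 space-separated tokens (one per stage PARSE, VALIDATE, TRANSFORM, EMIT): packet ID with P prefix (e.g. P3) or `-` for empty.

Tick 1: [PARSE:P1(v=6,ok=F), VALIDATE:-, TRANSFORM:-, EMIT:-] out:-; in:P1
Tick 2: [PARSE:P2(v=1,ok=F), VALIDATE:P1(v=6,ok=F), TRANSFORM:-, EMIT:-] out:-; in:P2
Tick 3: [PARSE:P3(v=10,ok=F), VALIDATE:P2(v=1,ok=F), TRANSFORM:P1(v=0,ok=F), EMIT:-] out:-; in:P3
Tick 4: [PARSE:-, VALIDATE:P3(v=10,ok=F), TRANSFORM:P2(v=0,ok=F), EMIT:P1(v=0,ok=F)] out:-; in:-
Tick 5: [PARSE:-, VALIDATE:-, TRANSFORM:P3(v=0,ok=F), EMIT:P2(v=0,ok=F)] out:P1(v=0); in:-
Tick 6: [PARSE:-, VALIDATE:-, TRANSFORM:-, EMIT:P3(v=0,ok=F)] out:P2(v=0); in:-
At end of tick 6: ['-', '-', '-', 'P3']

Answer: - - - P3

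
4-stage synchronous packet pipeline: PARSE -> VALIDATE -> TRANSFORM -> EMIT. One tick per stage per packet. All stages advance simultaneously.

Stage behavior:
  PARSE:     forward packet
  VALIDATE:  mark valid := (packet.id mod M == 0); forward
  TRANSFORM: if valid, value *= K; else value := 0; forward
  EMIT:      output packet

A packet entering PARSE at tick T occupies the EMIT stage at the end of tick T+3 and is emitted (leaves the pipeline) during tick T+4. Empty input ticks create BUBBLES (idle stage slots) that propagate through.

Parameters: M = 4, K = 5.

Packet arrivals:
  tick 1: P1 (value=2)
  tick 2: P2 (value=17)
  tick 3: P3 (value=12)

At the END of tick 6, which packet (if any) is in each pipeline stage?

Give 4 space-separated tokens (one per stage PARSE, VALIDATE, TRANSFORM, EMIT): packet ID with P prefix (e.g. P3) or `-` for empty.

Tick 1: [PARSE:P1(v=2,ok=F), VALIDATE:-, TRANSFORM:-, EMIT:-] out:-; in:P1
Tick 2: [PARSE:P2(v=17,ok=F), VALIDATE:P1(v=2,ok=F), TRANSFORM:-, EMIT:-] out:-; in:P2
Tick 3: [PARSE:P3(v=12,ok=F), VALIDATE:P2(v=17,ok=F), TRANSFORM:P1(v=0,ok=F), EMIT:-] out:-; in:P3
Tick 4: [PARSE:-, VALIDATE:P3(v=12,ok=F), TRANSFORM:P2(v=0,ok=F), EMIT:P1(v=0,ok=F)] out:-; in:-
Tick 5: [PARSE:-, VALIDATE:-, TRANSFORM:P3(v=0,ok=F), EMIT:P2(v=0,ok=F)] out:P1(v=0); in:-
Tick 6: [PARSE:-, VALIDATE:-, TRANSFORM:-, EMIT:P3(v=0,ok=F)] out:P2(v=0); in:-
At end of tick 6: ['-', '-', '-', 'P3']

Answer: - - - P3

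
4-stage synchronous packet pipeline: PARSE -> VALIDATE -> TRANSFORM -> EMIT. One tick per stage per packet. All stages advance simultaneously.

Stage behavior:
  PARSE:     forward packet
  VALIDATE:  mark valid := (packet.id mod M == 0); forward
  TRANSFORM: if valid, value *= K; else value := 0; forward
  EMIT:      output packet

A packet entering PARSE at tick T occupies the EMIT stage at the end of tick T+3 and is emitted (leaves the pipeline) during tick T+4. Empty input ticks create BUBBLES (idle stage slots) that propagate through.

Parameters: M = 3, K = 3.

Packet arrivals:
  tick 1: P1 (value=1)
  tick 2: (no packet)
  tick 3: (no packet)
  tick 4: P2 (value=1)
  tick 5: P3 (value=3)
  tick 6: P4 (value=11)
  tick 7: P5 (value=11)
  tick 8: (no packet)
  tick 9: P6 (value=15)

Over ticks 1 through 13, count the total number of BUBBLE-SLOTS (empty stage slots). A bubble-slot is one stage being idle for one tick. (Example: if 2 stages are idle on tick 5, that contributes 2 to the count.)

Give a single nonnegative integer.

Answer: 28

Derivation:
Tick 1: [PARSE:P1(v=1,ok=F), VALIDATE:-, TRANSFORM:-, EMIT:-] out:-; bubbles=3
Tick 2: [PARSE:-, VALIDATE:P1(v=1,ok=F), TRANSFORM:-, EMIT:-] out:-; bubbles=3
Tick 3: [PARSE:-, VALIDATE:-, TRANSFORM:P1(v=0,ok=F), EMIT:-] out:-; bubbles=3
Tick 4: [PARSE:P2(v=1,ok=F), VALIDATE:-, TRANSFORM:-, EMIT:P1(v=0,ok=F)] out:-; bubbles=2
Tick 5: [PARSE:P3(v=3,ok=F), VALIDATE:P2(v=1,ok=F), TRANSFORM:-, EMIT:-] out:P1(v=0); bubbles=2
Tick 6: [PARSE:P4(v=11,ok=F), VALIDATE:P3(v=3,ok=T), TRANSFORM:P2(v=0,ok=F), EMIT:-] out:-; bubbles=1
Tick 7: [PARSE:P5(v=11,ok=F), VALIDATE:P4(v=11,ok=F), TRANSFORM:P3(v=9,ok=T), EMIT:P2(v=0,ok=F)] out:-; bubbles=0
Tick 8: [PARSE:-, VALIDATE:P5(v=11,ok=F), TRANSFORM:P4(v=0,ok=F), EMIT:P3(v=9,ok=T)] out:P2(v=0); bubbles=1
Tick 9: [PARSE:P6(v=15,ok=F), VALIDATE:-, TRANSFORM:P5(v=0,ok=F), EMIT:P4(v=0,ok=F)] out:P3(v=9); bubbles=1
Tick 10: [PARSE:-, VALIDATE:P6(v=15,ok=T), TRANSFORM:-, EMIT:P5(v=0,ok=F)] out:P4(v=0); bubbles=2
Tick 11: [PARSE:-, VALIDATE:-, TRANSFORM:P6(v=45,ok=T), EMIT:-] out:P5(v=0); bubbles=3
Tick 12: [PARSE:-, VALIDATE:-, TRANSFORM:-, EMIT:P6(v=45,ok=T)] out:-; bubbles=3
Tick 13: [PARSE:-, VALIDATE:-, TRANSFORM:-, EMIT:-] out:P6(v=45); bubbles=4
Total bubble-slots: 28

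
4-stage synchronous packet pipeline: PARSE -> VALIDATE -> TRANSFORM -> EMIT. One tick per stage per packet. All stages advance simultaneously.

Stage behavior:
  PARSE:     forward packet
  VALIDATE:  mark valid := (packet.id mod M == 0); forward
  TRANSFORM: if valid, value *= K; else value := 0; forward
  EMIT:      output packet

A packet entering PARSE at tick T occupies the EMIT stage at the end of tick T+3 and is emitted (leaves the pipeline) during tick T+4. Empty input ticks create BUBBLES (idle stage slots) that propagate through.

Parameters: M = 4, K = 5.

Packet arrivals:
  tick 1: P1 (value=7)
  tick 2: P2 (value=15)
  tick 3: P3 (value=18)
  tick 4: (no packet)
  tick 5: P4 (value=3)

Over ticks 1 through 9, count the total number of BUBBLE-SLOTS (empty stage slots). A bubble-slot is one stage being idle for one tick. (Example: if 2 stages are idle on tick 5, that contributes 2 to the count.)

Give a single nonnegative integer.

Answer: 20

Derivation:
Tick 1: [PARSE:P1(v=7,ok=F), VALIDATE:-, TRANSFORM:-, EMIT:-] out:-; bubbles=3
Tick 2: [PARSE:P2(v=15,ok=F), VALIDATE:P1(v=7,ok=F), TRANSFORM:-, EMIT:-] out:-; bubbles=2
Tick 3: [PARSE:P3(v=18,ok=F), VALIDATE:P2(v=15,ok=F), TRANSFORM:P1(v=0,ok=F), EMIT:-] out:-; bubbles=1
Tick 4: [PARSE:-, VALIDATE:P3(v=18,ok=F), TRANSFORM:P2(v=0,ok=F), EMIT:P1(v=0,ok=F)] out:-; bubbles=1
Tick 5: [PARSE:P4(v=3,ok=F), VALIDATE:-, TRANSFORM:P3(v=0,ok=F), EMIT:P2(v=0,ok=F)] out:P1(v=0); bubbles=1
Tick 6: [PARSE:-, VALIDATE:P4(v=3,ok=T), TRANSFORM:-, EMIT:P3(v=0,ok=F)] out:P2(v=0); bubbles=2
Tick 7: [PARSE:-, VALIDATE:-, TRANSFORM:P4(v=15,ok=T), EMIT:-] out:P3(v=0); bubbles=3
Tick 8: [PARSE:-, VALIDATE:-, TRANSFORM:-, EMIT:P4(v=15,ok=T)] out:-; bubbles=3
Tick 9: [PARSE:-, VALIDATE:-, TRANSFORM:-, EMIT:-] out:P4(v=15); bubbles=4
Total bubble-slots: 20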